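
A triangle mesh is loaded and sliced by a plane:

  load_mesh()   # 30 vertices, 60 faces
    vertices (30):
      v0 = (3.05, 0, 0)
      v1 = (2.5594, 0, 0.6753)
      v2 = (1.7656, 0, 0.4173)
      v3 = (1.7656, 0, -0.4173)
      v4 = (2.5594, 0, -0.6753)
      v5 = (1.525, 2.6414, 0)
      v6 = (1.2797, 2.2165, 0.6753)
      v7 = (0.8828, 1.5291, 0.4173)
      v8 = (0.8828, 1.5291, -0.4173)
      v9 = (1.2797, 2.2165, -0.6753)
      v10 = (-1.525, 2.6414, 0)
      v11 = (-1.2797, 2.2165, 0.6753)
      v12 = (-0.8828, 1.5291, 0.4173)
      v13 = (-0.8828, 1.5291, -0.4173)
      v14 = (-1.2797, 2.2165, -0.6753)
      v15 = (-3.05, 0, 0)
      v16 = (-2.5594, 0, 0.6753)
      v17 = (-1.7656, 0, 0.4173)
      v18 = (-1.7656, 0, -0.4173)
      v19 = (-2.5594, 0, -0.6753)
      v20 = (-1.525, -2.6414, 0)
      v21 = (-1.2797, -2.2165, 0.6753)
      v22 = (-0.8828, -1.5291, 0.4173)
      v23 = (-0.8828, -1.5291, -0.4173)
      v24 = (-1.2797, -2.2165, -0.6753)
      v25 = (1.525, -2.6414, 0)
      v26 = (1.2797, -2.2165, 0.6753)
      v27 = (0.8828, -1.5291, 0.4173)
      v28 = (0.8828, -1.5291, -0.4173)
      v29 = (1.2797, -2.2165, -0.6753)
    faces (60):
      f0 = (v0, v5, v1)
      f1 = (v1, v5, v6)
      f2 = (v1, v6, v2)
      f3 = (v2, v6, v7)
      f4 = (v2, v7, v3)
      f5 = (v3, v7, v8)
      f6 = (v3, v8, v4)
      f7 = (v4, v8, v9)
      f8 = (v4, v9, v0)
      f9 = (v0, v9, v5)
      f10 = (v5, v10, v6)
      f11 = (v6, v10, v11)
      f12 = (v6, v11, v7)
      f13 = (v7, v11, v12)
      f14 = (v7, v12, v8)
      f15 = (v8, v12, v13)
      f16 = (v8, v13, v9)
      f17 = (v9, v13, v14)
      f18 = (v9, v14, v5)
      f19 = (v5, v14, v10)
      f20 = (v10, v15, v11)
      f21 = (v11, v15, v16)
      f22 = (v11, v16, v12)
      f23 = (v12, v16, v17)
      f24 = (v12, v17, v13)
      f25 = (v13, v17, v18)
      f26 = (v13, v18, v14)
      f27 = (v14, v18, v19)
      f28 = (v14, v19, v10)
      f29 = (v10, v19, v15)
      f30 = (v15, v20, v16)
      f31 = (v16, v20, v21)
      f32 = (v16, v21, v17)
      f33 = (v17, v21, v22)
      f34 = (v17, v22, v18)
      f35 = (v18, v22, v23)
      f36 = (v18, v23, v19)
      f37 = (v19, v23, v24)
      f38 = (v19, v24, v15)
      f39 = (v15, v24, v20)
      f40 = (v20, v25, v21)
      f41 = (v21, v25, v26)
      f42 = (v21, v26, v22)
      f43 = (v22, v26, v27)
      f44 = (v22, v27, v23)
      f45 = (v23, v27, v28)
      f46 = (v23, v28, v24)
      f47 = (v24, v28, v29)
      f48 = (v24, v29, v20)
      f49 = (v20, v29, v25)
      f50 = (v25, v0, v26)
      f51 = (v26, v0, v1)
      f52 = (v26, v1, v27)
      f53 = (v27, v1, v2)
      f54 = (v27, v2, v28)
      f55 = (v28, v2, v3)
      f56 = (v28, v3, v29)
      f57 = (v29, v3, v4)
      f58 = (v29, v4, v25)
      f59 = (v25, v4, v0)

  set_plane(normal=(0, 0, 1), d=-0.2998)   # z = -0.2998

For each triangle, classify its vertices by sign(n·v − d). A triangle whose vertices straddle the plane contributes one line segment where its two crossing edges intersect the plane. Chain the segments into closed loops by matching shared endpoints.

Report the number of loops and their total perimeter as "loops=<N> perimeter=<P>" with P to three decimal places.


Straddling triangles (24 of 60):
  (v2,v7,v3) [++-] → (1.64131, 0.215276, -0.2998)–(1.7656, 0, -0.2998)  len=0.2486
  (v3,v7,v8) [-+-] → (1.64131, 0.215276, -0.2998)–(0.8828, 1.5291, -0.2998)  len=1.5171
  (v4,v9,v0) [--+] → (2.26407, 0.984017, -0.2998)–(2.8322, 0, -0.2998)  len=1.1362
  (v0,v9,v5) [+-+] → (2.26407, 0.984017, -0.2998)–(1.4161, 2.45277, -0.2998)  len=1.6960
  (v7,v12,v8) [++-] → (0.634228, 1.5291, -0.2998)–(0.8828, 1.5291, -0.2998)  len=0.2486
  (v8,v12,v13) [-+-] → (0.634228, 1.5291, -0.2998)–(-0.8828, 1.5291, -0.2998)  len=1.5170
  (v9,v14,v5) [--+] → (0.279851, 2.45277, -0.2998)–(1.4161, 2.45277, -0.2998)  len=1.1362
  (v5,v14,v10) [+-+] → (0.279851, 2.45277, -0.2998)–(-1.4161, 2.45277, -0.2998)  len=1.6959
  (v12,v17,v13) [++-] → (-1.00709, 1.31382, -0.2998)–(-0.8828, 1.5291, -0.2998)  len=0.2486
  (v13,v17,v18) [-+-] → (-1.00709, 1.31382, -0.2998)–(-1.7656, 0, -0.2998)  len=1.5171
  (v14,v19,v10) [--+] → (-1.98422, 1.46875, -0.2998)–(-1.4161, 2.45277, -0.2998)  len=1.1362
  (v10,v19,v15) [+-+] → (-1.98422, 1.46875, -0.2998)–(-2.8322, 0, -0.2998)  len=1.6960
  (v17,v22,v18) [++-] → (-1.64131, -0.215276, -0.2998)–(-1.7656, 0, -0.2998)  len=0.2486
  (v18,v22,v23) [-+-] → (-1.64131, -0.215276, -0.2998)–(-0.8828, -1.5291, -0.2998)  len=1.5171
  (v19,v24,v15) [--+] → (-2.26407, -0.984017, -0.2998)–(-2.8322, 0, -0.2998)  len=1.1362
  (v15,v24,v20) [+-+] → (-2.26407, -0.984017, -0.2998)–(-1.4161, -2.45277, -0.2998)  len=1.6960
  (v22,v27,v23) [++-] → (-0.634228, -1.5291, -0.2998)–(-0.8828, -1.5291, -0.2998)  len=0.2486
  (v23,v27,v28) [-+-] → (-0.634228, -1.5291, -0.2998)–(0.8828, -1.5291, -0.2998)  len=1.5170
  (v24,v29,v20) [--+] → (-0.279851, -2.45277, -0.2998)–(-1.4161, -2.45277, -0.2998)  len=1.1362
  (v20,v29,v25) [+-+] → (-0.279851, -2.45277, -0.2998)–(1.4161, -2.45277, -0.2998)  len=1.6959
  (v27,v2,v28) [++-] → (1.00709, -1.31382, -0.2998)–(0.8828, -1.5291, -0.2998)  len=0.2486
  (v28,v2,v3) [-+-] → (1.00709, -1.31382, -0.2998)–(1.7656, 0, -0.2998)  len=1.5171
  (v29,v4,v25) [--+] → (1.98422, -1.46875, -0.2998)–(1.4161, -2.45277, -0.2998)  len=1.1362
  (v25,v4,v0) [+-+] → (1.98422, -1.46875, -0.2998)–(2.8322, 0, -0.2998)  len=1.6960

Chained into 2 loop(s):
  loop 1: 12 segments, perimeter = 10.5938
  loop 2: 12 segments, perimeter = 16.9932
Total perimeter = 27.587

loops=2 perimeter=27.587


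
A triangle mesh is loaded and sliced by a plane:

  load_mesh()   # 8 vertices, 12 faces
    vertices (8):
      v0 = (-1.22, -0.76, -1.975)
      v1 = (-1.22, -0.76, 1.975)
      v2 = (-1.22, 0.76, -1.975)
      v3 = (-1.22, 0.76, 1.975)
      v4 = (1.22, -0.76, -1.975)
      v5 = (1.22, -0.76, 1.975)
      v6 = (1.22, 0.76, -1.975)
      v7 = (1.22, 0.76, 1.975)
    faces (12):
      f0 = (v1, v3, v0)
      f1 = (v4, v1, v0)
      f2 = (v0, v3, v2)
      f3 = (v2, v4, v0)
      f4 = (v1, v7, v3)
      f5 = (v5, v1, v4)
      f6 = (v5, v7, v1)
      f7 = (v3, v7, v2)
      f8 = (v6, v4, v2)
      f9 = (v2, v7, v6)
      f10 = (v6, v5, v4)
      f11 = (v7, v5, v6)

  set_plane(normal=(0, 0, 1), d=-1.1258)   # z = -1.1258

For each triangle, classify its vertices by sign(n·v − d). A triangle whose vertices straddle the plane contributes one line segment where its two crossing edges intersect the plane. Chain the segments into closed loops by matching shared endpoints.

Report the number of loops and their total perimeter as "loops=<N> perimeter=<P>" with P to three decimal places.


Straddling triangles (8 of 12):
  (v1,v3,v0) [++-] → (-1.22, -0.433219, -1.1258)–(-1.22, -0.76, -1.1258)  len=0.3268
  (v4,v1,v0) [-+-] → (0.695431, -0.76, -1.1258)–(-1.22, -0.76, -1.1258)  len=1.9154
  (v0,v3,v2) [-+-] → (-1.22, -0.433219, -1.1258)–(-1.22, 0.76, -1.1258)  len=1.1932
  (v5,v1,v4) [++-] → (0.695431, -0.76, -1.1258)–(1.22, -0.76, -1.1258)  len=0.5246
  (v3,v7,v2) [++-] → (-0.695431, 0.76, -1.1258)–(-1.22, 0.76, -1.1258)  len=0.5246
  (v2,v7,v6) [-+-] → (-0.695431, 0.76, -1.1258)–(1.22, 0.76, -1.1258)  len=1.9154
  (v6,v5,v4) [-+-] → (1.22, 0.433219, -1.1258)–(1.22, -0.76, -1.1258)  len=1.1932
  (v7,v5,v6) [++-] → (1.22, 0.433219, -1.1258)–(1.22, 0.76, -1.1258)  len=0.3268

Chained into 1 loop(s):
  loop 1: 8 segments, perimeter = 7.9200
Total perimeter = 7.920

loops=1 perimeter=7.920


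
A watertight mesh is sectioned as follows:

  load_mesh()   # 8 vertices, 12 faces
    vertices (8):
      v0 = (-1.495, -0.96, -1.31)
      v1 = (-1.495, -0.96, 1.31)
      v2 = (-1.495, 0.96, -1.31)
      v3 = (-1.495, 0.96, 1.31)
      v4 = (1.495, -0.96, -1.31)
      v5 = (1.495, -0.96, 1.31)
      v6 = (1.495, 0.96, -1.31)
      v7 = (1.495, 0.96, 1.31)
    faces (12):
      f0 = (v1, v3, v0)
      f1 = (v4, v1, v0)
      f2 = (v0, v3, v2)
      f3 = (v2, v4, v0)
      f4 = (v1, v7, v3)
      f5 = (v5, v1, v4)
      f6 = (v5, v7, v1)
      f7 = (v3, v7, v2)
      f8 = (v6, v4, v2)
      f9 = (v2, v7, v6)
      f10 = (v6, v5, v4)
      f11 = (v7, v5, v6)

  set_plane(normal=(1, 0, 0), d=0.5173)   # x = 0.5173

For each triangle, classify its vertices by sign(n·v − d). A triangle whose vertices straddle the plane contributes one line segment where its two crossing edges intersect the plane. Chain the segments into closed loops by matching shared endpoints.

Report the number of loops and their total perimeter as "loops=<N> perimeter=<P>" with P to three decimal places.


loops=1 perimeter=9.080

Straddling triangles (8 of 12):
  (v4,v1,v0) [+--] → (0.5173, -0.96, -0.453286)–(0.5173, -0.96, -1.31)  len=0.8567
  (v2,v4,v0) [-+-] → (0.5173, -0.332179, -1.31)–(0.5173, -0.96, -1.31)  len=0.6278
  (v1,v7,v3) [-+-] → (0.5173, 0.332179, 1.31)–(0.5173, 0.96, 1.31)  len=0.6278
  (v5,v1,v4) [+-+] → (0.5173, -0.96, 1.31)–(0.5173, -0.96, -0.453286)  len=1.7633
  (v5,v7,v1) [++-] → (0.5173, 0.332179, 1.31)–(0.5173, -0.96, 1.31)  len=1.2922
  (v3,v7,v2) [-+-] → (0.5173, 0.96, 1.31)–(0.5173, 0.96, 0.453286)  len=0.8567
  (v6,v4,v2) [++-] → (0.5173, -0.332179, -1.31)–(0.5173, 0.96, -1.31)  len=1.2922
  (v2,v7,v6) [-++] → (0.5173, 0.96, 0.453286)–(0.5173, 0.96, -1.31)  len=1.7633

Chained into 1 loop(s):
  loop 1: 8 segments, perimeter = 9.0800
Total perimeter = 9.080


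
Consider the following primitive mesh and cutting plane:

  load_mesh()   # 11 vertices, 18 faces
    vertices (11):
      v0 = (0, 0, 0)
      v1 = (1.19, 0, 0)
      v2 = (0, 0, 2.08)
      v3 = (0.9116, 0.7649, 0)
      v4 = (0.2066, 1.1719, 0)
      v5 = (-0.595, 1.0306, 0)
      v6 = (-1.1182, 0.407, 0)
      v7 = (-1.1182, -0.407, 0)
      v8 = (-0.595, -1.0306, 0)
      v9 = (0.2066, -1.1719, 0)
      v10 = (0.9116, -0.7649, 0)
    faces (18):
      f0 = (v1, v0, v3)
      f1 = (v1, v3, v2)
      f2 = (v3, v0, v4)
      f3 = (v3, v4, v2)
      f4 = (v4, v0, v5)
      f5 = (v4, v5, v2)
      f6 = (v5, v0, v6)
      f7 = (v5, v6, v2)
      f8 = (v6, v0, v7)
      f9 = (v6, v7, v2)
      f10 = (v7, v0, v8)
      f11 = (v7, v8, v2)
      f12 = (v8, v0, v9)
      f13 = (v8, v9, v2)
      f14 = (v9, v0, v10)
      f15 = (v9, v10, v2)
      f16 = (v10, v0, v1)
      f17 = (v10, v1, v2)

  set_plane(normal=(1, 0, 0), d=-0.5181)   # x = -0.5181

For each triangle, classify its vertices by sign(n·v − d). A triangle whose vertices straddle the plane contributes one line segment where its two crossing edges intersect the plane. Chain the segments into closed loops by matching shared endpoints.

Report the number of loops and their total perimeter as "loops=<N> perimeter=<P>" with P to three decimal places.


loops=1 perimeter=5.288

Straddling triangles (10 of 18):
  (v4,v0,v5) [++-] → (-0.5181, 0.897401, 0)–(-0.5181, 1.04416, 0)  len=0.1468
  (v4,v5,v2) [+-+] → (-0.5181, 1.04416, 0)–(-0.5181, 0.897401, 0.268827)  len=0.3063
  (v5,v0,v6) [-+-] → (-0.5181, 0.897401, 0)–(-0.5181, 0.188577, 0)  len=0.7088
  (v5,v6,v2) [--+] → (-0.5181, 0.188577, 1.11627)–(-0.5181, 0.897401, 0.268827)  len=1.1048
  (v6,v0,v7) [-+-] → (-0.5181, 0.188577, 0)–(-0.5181, -0.188577, 0)  len=0.3772
  (v6,v7,v2) [--+] → (-0.5181, -0.188577, 1.11627)–(-0.5181, 0.188577, 1.11627)  len=0.3772
  (v7,v0,v8) [-+-] → (-0.5181, -0.188577, 0)–(-0.5181, -0.897401, 0)  len=0.7088
  (v7,v8,v2) [--+] → (-0.5181, -0.897401, 0.268827)–(-0.5181, -0.188577, 1.11627)  len=1.1048
  (v8,v0,v9) [-++] → (-0.5181, -0.897401, 0)–(-0.5181, -1.04416, 0)  len=0.1468
  (v8,v9,v2) [-++] → (-0.5181, -1.04416, 0)–(-0.5181, -0.897401, 0.268827)  len=0.3063

Chained into 1 loop(s):
  loop 1: 10 segments, perimeter = 5.2876
Total perimeter = 5.288


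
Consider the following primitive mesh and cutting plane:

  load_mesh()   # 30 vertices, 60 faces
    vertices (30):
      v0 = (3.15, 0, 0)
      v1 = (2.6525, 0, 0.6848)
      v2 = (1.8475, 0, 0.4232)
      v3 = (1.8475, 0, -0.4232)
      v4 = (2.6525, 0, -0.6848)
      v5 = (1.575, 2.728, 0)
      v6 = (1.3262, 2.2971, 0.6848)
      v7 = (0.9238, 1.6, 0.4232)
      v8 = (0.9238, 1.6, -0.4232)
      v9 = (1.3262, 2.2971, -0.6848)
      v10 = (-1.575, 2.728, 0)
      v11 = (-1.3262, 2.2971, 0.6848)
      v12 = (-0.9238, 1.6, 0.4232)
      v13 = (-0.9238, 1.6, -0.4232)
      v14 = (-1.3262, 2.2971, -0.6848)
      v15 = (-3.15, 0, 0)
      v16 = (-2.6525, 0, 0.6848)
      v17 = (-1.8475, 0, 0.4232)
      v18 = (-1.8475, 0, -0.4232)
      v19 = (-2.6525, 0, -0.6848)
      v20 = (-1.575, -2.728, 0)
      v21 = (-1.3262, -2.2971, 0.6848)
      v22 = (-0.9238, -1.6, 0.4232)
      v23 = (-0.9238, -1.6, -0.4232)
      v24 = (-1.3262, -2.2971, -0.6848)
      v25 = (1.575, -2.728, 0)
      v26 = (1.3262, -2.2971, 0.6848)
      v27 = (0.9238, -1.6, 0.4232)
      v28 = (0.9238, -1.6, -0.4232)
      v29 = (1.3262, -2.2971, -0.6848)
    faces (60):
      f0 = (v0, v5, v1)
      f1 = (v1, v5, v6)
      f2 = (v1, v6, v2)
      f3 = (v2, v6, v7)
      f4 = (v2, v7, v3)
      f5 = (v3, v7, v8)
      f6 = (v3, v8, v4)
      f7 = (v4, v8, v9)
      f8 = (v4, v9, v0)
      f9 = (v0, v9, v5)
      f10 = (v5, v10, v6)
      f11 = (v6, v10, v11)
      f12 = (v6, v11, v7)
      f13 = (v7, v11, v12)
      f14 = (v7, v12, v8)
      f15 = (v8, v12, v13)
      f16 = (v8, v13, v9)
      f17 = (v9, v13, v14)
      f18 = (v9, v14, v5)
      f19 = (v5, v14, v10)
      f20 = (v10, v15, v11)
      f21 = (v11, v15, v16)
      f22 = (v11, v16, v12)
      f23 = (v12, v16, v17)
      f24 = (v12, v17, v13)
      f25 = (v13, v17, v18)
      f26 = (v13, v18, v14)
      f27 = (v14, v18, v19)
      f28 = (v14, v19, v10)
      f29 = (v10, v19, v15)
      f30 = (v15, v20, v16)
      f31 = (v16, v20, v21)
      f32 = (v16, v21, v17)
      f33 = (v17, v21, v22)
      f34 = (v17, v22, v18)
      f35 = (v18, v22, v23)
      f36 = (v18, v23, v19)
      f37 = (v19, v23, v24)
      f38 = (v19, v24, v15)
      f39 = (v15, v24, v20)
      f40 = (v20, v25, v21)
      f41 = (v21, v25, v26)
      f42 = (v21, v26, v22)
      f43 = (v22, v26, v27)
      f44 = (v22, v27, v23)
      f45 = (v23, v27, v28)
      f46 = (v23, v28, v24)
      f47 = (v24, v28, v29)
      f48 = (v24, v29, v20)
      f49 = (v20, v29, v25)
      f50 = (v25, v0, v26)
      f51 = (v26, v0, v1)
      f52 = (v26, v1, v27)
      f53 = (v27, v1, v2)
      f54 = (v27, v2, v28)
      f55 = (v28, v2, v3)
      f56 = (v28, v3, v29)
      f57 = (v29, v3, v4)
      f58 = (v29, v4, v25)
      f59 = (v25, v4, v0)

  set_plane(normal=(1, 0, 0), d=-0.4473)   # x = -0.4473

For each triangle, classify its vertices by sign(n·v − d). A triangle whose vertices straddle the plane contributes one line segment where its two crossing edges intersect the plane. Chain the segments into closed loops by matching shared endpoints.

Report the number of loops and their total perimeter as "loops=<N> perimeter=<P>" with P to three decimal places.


Straddling triangles (20 of 60):
  (v5,v10,v6) [+-+] → (-0.4473, 2.728, 0)–(-0.4473, 2.56051, 0.266183)  len=0.3145
  (v6,v10,v11) [+--] → (-0.4473, 2.56051, 0.266183)–(-0.4473, 2.2971, 0.6848)  len=0.4946
  (v6,v11,v7) [+-+] → (-0.4473, 2.2971, 0.6848)–(-0.4473, 2.0248, 0.582613)  len=0.2908
  (v7,v11,v12) [+--] → (-0.4473, 2.0248, 0.582613)–(-0.4473, 1.6, 0.4232)  len=0.4537
  (v7,v12,v8) [+-+] → (-0.4473, 1.6, 0.4232)–(-0.4473, 1.6, 0.204912)  len=0.2183
  (v8,v12,v13) [+--] → (-0.4473, 1.6, 0.204912)–(-0.4473, 1.6, -0.4232)  len=0.6281
  (v8,v13,v9) [+-+] → (-0.4473, 1.6, -0.4232)–(-0.4473, 1.74763, -0.478601)  len=0.1577
  (v9,v13,v14) [+--] → (-0.4473, 1.74763, -0.478601)–(-0.4473, 2.2971, -0.6848)  len=0.5869
  (v9,v14,v5) [+-+] → (-0.4473, 2.2971, -0.6848)–(-0.4473, 2.42764, -0.477344)  len=0.2451
  (v5,v14,v10) [+--] → (-0.4473, 2.42764, -0.477344)–(-0.4473, 2.728, 0)  len=0.5640
  (v20,v25,v21) [-+-] → (-0.4473, -2.728, 0)–(-0.4473, -2.42764, 0.477344)  len=0.5640
  (v21,v25,v26) [-++] → (-0.4473, -2.42764, 0.477344)–(-0.4473, -2.2971, 0.6848)  len=0.2451
  (v21,v26,v22) [-+-] → (-0.4473, -2.2971, 0.6848)–(-0.4473, -1.74763, 0.478601)  len=0.5869
  (v22,v26,v27) [-++] → (-0.4473, -1.74763, 0.478601)–(-0.4473, -1.6, 0.4232)  len=0.1577
  (v22,v27,v23) [-+-] → (-0.4473, -1.6, 0.4232)–(-0.4473, -1.6, -0.204912)  len=0.6281
  (v23,v27,v28) [-++] → (-0.4473, -1.6, -0.204912)–(-0.4473, -1.6, -0.4232)  len=0.2183
  (v23,v28,v24) [-+-] → (-0.4473, -1.6, -0.4232)–(-0.4473, -2.0248, -0.582613)  len=0.4537
  (v24,v28,v29) [-++] → (-0.4473, -2.0248, -0.582613)–(-0.4473, -2.2971, -0.6848)  len=0.2908
  (v24,v29,v20) [-+-] → (-0.4473, -2.2971, -0.6848)–(-0.4473, -2.56051, -0.266183)  len=0.4946
  (v20,v29,v25) [-++] → (-0.4473, -2.56051, -0.266183)–(-0.4473, -2.728, 0)  len=0.3145

Chained into 2 loop(s):
  loop 1: 10 segments, perimeter = 3.9537
  loop 2: 10 segments, perimeter = 3.9537
Total perimeter = 7.907

loops=2 perimeter=7.907


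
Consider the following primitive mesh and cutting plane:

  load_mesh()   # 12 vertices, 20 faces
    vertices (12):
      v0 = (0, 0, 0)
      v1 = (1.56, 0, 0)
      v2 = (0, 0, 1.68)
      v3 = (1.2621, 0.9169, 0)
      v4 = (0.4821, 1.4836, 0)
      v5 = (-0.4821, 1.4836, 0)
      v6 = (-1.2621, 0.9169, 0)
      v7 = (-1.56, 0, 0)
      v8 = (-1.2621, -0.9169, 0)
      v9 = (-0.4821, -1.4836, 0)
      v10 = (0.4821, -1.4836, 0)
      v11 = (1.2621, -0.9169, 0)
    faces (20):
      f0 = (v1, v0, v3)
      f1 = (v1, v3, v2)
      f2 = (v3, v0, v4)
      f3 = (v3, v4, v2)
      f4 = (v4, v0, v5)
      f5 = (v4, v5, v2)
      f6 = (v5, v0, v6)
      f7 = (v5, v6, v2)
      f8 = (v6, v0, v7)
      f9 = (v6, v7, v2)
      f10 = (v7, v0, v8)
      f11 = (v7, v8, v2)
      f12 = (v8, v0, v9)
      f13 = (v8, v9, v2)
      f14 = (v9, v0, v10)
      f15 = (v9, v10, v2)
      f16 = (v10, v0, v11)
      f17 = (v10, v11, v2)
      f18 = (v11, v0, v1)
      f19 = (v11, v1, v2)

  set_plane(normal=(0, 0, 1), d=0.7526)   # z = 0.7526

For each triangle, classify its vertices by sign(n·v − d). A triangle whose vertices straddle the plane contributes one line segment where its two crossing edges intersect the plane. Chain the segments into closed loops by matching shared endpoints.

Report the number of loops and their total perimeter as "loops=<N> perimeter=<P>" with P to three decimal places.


loops=1 perimeter=5.322

Straddling triangles (10 of 20):
  (v1,v3,v2) [--+] → (0.696709, 0.506151, 0.7526)–(0.861157, 0, 0.7526)  len=0.5322
  (v3,v4,v2) [--+] → (0.266131, 0.818983, 0.7526)–(0.696709, 0.506151, 0.7526)  len=0.5322
  (v4,v5,v2) [--+] → (-0.266131, 0.818983, 0.7526)–(0.266131, 0.818983, 0.7526)  len=0.5323
  (v5,v6,v2) [--+] → (-0.696709, 0.506151, 0.7526)–(-0.266131, 0.818983, 0.7526)  len=0.5322
  (v6,v7,v2) [--+] → (-0.861157, 0, 0.7526)–(-0.696709, 0.506151, 0.7526)  len=0.5322
  (v7,v8,v2) [--+] → (-0.696709, -0.506151, 0.7526)–(-0.861157, 0, 0.7526)  len=0.5322
  (v8,v9,v2) [--+] → (-0.266131, -0.818983, 0.7526)–(-0.696709, -0.506151, 0.7526)  len=0.5322
  (v9,v10,v2) [--+] → (0.266131, -0.818983, 0.7526)–(-0.266131, -0.818983, 0.7526)  len=0.5323
  (v10,v11,v2) [--+] → (0.696709, -0.506151, 0.7526)–(0.266131, -0.818983, 0.7526)  len=0.5322
  (v11,v1,v2) [--+] → (0.861157, 0, 0.7526)–(0.696709, -0.506151, 0.7526)  len=0.5322

Chained into 1 loop(s):
  loop 1: 10 segments, perimeter = 5.3222
Total perimeter = 5.322


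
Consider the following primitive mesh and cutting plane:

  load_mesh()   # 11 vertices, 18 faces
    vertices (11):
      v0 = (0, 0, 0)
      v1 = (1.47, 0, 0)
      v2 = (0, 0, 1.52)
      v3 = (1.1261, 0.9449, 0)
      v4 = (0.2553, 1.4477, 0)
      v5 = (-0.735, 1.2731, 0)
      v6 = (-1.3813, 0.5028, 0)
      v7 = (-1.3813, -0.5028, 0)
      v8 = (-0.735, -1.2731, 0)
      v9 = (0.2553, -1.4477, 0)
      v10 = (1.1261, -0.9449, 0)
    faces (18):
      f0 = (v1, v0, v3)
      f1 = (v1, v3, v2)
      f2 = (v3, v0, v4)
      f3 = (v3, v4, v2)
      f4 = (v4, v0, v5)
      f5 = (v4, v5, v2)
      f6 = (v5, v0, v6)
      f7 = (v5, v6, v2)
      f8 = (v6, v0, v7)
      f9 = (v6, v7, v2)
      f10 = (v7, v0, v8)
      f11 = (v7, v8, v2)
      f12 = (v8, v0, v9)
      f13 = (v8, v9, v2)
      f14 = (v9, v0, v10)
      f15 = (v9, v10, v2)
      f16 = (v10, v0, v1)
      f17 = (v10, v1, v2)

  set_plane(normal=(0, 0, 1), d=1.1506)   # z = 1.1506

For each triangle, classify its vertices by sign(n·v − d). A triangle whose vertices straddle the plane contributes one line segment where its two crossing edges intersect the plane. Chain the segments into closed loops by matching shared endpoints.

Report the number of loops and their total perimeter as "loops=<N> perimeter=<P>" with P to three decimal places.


loops=1 perimeter=2.199

Straddling triangles (9 of 18):
  (v1,v3,v2) [--+] → (0.273672, 0.229636, 1.1506)–(0.357249, 0, 1.1506)  len=0.2444
  (v3,v4,v2) [--+] → (0.0620446, 0.351829, 1.1506)–(0.273672, 0.229636, 1.1506)  len=0.2444
  (v4,v5,v2) [--+] → (-0.178624, 0.309397, 1.1506)–(0.0620446, 0.351829, 1.1506)  len=0.2444
  (v5,v6,v2) [--+] → (-0.335692, 0.122194, 1.1506)–(-0.178624, 0.309397, 1.1506)  len=0.2444
  (v6,v7,v2) [--+] → (-0.335692, -0.122194, 1.1506)–(-0.335692, 0.122194, 1.1506)  len=0.2444
  (v7,v8,v2) [--+] → (-0.178624, -0.309397, 1.1506)–(-0.335692, -0.122194, 1.1506)  len=0.2444
  (v8,v9,v2) [--+] → (0.0620446, -0.351829, 1.1506)–(-0.178624, -0.309397, 1.1506)  len=0.2444
  (v9,v10,v2) [--+] → (0.273672, -0.229636, 1.1506)–(0.0620446, -0.351829, 1.1506)  len=0.2444
  (v10,v1,v2) [--+] → (0.357249, 0, 1.1506)–(0.273672, -0.229636, 1.1506)  len=0.2444

Chained into 1 loop(s):
  loop 1: 9 segments, perimeter = 2.1994
Total perimeter = 2.199


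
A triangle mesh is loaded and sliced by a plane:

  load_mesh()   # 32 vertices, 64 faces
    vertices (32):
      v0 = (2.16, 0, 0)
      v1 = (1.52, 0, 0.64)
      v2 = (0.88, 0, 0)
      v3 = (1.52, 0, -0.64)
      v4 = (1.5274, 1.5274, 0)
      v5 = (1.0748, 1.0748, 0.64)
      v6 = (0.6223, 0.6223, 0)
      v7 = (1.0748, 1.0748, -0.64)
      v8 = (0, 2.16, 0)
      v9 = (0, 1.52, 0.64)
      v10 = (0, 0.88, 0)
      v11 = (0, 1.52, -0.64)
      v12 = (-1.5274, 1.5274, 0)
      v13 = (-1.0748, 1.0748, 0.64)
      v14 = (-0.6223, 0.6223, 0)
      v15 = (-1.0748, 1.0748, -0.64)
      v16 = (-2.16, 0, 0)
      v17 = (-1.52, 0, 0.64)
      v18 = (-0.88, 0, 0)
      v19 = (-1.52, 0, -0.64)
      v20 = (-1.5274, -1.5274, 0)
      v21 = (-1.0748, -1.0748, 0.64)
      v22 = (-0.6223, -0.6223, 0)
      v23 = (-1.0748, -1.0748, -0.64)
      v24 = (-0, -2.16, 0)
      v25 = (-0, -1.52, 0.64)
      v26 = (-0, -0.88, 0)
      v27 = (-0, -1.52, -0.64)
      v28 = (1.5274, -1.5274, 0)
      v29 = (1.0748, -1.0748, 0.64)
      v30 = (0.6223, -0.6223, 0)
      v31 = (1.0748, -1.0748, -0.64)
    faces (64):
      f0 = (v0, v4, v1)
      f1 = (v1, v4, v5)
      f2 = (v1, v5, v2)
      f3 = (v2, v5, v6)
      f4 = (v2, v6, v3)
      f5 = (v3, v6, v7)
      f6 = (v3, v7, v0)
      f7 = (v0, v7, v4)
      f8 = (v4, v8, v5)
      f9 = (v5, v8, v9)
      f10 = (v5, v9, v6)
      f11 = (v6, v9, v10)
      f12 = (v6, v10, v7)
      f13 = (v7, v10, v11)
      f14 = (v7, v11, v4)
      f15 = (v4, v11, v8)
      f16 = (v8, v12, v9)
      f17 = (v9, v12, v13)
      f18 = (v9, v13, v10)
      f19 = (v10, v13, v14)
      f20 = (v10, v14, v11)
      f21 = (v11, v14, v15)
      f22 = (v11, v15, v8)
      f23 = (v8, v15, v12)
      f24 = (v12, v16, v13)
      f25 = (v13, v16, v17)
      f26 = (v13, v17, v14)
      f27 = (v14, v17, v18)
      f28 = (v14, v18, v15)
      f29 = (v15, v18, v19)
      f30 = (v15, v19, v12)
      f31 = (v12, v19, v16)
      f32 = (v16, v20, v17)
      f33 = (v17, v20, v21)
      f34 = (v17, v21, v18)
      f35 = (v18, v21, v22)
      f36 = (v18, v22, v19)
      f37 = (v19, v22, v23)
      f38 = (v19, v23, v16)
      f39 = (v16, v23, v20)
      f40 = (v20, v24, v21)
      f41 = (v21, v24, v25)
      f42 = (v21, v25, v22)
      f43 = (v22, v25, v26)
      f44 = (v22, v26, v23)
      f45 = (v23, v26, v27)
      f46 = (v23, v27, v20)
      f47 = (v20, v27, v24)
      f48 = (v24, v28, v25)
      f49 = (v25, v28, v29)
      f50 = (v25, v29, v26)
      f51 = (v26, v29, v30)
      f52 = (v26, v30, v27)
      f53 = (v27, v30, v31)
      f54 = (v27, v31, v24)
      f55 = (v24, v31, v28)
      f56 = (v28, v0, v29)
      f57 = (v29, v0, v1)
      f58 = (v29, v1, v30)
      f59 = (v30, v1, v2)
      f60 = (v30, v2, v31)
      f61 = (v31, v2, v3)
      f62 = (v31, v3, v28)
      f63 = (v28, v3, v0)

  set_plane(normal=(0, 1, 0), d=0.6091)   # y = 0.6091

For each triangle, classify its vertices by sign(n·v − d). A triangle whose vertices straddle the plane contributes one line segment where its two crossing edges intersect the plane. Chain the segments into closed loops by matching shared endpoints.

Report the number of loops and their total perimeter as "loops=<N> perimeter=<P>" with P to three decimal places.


loops=2 perimeter=7.241

Straddling triangles (16 of 64):
  (v0,v4,v1) [-+-] → (1.90773, 0.6091, 0)–(1.52295, 0.6091, 0.384779)  len=0.5442
  (v1,v4,v5) [-++] → (1.52295, 0.6091, 0.384779)–(1.2677, 0.6091, 0.64)  len=0.3610
  (v1,v5,v2) [-+-] → (1.2677, 0.6091, 0.64)–(0.990395, 0.6091, 0.362694)  len=0.3922
  (v2,v5,v6) [-++] → (0.990395, 0.6091, 0.362694)–(0.627766, 0.6091, 0)  len=0.5129
  (v2,v6,v3) [-+-] → (0.627766, 0.6091, 0)–(0.641342, 0.6091, -0.0135754)  len=0.0192
  (v3,v6,v7) [-++] → (0.641342, 0.6091, -0.0135754)–(1.2677, 0.6091, -0.64)  len=0.8859
  (v3,v7,v0) [-+-] → (1.2677, 0.6091, -0.64)–(1.54501, 0.6091, -0.362694)  len=0.3922
  (v0,v7,v4) [-++] → (1.54501, 0.6091, -0.362694)–(1.90773, 0.6091, 0)  len=0.5129
  (v12,v16,v13) [+-+] → (-1.90773, 0.6091, 0)–(-1.54501, 0.6091, 0.362694)  len=0.5129
  (v13,v16,v17) [+--] → (-1.54501, 0.6091, 0.362694)–(-1.2677, 0.6091, 0.64)  len=0.3922
  (v13,v17,v14) [+-+] → (-1.2677, 0.6091, 0.64)–(-0.641342, 0.6091, 0.0135754)  len=0.8859
  (v14,v17,v18) [+--] → (-0.641342, 0.6091, 0.0135754)–(-0.627766, 0.6091, 0)  len=0.0192
  (v14,v18,v15) [+-+] → (-0.627766, 0.6091, 0)–(-0.990395, 0.6091, -0.362694)  len=0.5129
  (v15,v18,v19) [+--] → (-0.990395, 0.6091, -0.362694)–(-1.2677, 0.6091, -0.64)  len=0.3922
  (v15,v19,v12) [+-+] → (-1.2677, 0.6091, -0.64)–(-1.52295, 0.6091, -0.384779)  len=0.3610
  (v12,v19,v16) [+--] → (-1.52295, 0.6091, -0.384779)–(-1.90773, 0.6091, 0)  len=0.5442

Chained into 2 loop(s):
  loop 1: 8 segments, perimeter = 3.6203
  loop 2: 8 segments, perimeter = 3.6203
Total perimeter = 7.241


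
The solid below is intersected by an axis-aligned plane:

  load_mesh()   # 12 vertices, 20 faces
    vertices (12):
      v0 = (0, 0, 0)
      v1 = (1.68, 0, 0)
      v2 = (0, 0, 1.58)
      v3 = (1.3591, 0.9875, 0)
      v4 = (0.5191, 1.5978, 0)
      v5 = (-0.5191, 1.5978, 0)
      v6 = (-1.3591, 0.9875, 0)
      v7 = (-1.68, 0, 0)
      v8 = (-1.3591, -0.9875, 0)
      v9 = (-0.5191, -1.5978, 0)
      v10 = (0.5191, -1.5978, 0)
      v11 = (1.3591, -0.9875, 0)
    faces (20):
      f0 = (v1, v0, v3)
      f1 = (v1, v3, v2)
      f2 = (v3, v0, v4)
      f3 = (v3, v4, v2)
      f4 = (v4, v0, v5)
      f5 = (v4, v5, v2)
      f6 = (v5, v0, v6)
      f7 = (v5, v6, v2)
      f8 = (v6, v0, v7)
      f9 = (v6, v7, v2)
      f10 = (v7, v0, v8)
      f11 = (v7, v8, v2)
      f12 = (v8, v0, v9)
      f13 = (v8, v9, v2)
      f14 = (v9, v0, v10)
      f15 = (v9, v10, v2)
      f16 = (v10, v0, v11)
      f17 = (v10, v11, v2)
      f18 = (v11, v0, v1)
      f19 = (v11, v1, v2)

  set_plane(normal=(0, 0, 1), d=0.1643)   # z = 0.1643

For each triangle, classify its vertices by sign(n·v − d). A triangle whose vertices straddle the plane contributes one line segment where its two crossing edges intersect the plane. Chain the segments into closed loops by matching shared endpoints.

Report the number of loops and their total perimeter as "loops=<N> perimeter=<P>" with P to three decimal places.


loops=1 perimeter=9.303

Straddling triangles (10 of 20):
  (v1,v3,v2) [--+] → (1.21777, 0.884813, 0.1643)–(1.5053, 0, 0.1643)  len=0.9304
  (v3,v4,v2) [--+] → (0.46512, 1.43165, 0.1643)–(1.21777, 0.884813, 0.1643)  len=0.9303
  (v4,v5,v2) [--+] → (-0.46512, 1.43165, 0.1643)–(0.46512, 1.43165, 0.1643)  len=0.9302
  (v5,v6,v2) [--+] → (-1.21777, 0.884813, 0.1643)–(-0.46512, 1.43165, 0.1643)  len=0.9303
  (v6,v7,v2) [--+] → (-1.5053, 0, 0.1643)–(-1.21777, 0.884813, 0.1643)  len=0.9304
  (v7,v8,v2) [--+] → (-1.21777, -0.884813, 0.1643)–(-1.5053, 0, 0.1643)  len=0.9304
  (v8,v9,v2) [--+] → (-0.46512, -1.43165, 0.1643)–(-1.21777, -0.884813, 0.1643)  len=0.9303
  (v9,v10,v2) [--+] → (0.46512, -1.43165, 0.1643)–(-0.46512, -1.43165, 0.1643)  len=0.9302
  (v10,v11,v2) [--+] → (1.21777, -0.884813, 0.1643)–(0.46512, -1.43165, 0.1643)  len=0.9303
  (v11,v1,v2) [--+] → (1.5053, 0, 0.1643)–(1.21777, -0.884813, 0.1643)  len=0.9304

Chained into 1 loop(s):
  loop 1: 10 segments, perimeter = 9.3032
Total perimeter = 9.303


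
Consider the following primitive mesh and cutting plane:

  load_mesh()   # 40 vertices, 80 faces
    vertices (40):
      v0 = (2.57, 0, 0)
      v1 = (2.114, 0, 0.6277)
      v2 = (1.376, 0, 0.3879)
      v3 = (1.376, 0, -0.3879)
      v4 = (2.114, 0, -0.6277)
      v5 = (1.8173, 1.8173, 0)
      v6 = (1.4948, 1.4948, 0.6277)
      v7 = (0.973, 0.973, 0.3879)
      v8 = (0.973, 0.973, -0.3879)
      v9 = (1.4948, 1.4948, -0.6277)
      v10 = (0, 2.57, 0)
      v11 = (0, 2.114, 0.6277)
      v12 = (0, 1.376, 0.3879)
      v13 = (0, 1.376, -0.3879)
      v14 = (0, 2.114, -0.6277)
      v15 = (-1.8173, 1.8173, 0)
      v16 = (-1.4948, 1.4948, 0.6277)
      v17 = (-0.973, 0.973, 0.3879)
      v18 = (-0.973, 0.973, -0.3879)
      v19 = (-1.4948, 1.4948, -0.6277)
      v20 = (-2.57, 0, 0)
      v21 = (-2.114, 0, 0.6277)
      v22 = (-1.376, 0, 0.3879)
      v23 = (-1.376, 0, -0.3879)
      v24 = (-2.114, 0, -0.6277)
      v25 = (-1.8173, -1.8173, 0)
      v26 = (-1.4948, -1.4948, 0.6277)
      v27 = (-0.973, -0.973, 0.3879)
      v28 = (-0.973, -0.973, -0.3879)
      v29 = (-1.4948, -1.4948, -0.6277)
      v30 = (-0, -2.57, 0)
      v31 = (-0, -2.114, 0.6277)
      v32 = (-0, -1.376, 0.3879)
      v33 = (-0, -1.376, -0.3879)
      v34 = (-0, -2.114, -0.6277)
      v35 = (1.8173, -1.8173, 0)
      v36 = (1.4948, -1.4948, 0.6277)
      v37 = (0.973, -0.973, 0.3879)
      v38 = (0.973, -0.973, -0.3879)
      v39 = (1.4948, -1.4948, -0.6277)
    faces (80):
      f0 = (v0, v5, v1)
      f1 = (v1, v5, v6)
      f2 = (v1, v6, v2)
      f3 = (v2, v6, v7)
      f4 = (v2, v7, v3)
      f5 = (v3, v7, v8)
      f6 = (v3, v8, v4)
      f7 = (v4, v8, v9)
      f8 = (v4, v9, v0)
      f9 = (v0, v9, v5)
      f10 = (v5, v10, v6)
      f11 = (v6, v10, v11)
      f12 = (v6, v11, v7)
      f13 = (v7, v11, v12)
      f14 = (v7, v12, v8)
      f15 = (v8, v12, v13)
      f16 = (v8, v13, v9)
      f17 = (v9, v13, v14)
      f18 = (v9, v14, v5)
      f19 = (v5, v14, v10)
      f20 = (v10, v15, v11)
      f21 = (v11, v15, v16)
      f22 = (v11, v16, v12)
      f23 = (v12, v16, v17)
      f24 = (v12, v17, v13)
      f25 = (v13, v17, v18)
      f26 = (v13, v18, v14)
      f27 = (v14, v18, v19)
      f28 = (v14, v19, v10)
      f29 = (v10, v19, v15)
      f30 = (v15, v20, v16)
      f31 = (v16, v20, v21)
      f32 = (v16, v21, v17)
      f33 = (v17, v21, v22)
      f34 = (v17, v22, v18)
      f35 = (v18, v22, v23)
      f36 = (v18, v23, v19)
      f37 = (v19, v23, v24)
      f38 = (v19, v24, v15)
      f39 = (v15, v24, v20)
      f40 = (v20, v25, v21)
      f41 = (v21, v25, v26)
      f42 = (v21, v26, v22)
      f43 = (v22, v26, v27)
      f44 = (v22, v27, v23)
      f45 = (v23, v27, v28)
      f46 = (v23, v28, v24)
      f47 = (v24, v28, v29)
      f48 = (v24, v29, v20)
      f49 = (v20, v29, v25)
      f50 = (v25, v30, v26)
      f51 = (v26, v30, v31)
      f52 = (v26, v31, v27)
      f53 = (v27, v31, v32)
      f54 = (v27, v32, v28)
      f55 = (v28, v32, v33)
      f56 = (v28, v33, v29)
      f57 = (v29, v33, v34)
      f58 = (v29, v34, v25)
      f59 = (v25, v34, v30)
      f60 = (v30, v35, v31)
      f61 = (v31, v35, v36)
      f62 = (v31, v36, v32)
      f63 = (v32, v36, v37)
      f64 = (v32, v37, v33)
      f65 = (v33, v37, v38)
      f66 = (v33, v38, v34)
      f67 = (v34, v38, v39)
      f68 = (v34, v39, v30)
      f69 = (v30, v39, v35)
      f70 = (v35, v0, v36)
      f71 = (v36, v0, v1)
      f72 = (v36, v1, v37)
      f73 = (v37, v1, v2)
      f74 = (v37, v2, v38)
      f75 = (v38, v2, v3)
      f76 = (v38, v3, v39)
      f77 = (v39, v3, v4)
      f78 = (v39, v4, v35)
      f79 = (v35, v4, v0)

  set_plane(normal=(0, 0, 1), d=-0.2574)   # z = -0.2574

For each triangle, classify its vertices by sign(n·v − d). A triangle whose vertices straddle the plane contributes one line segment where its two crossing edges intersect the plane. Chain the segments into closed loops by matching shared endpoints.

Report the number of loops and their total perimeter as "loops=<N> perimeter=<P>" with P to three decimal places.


loops=2 perimeter=23.016

Straddling triangles (32 of 80):
  (v2,v7,v3) [++-] → (1.30821, 0.163672, -0.2574)–(1.376, 0, -0.2574)  len=0.1772
  (v3,v7,v8) [-+-] → (1.30821, 0.163672, -0.2574)–(0.973, 0.973, -0.2574)  len=0.8760
  (v4,v9,v0) [--+] → (2.12909, 0.61297, -0.2574)–(2.38301, 0, -0.2574)  len=0.6635
  (v0,v9,v5) [+-+] → (2.12909, 0.61297, -0.2574)–(1.68505, 1.68505, -0.2574)  len=1.1604
  (v7,v12,v8) [++-] → (0.809328, 1.04079, -0.2574)–(0.973, 0.973, -0.2574)  len=0.1772
  (v8,v12,v13) [-+-] → (0.809328, 1.04079, -0.2574)–(0, 1.376, -0.2574)  len=0.8760
  (v9,v14,v5) [--+] → (1.07208, 1.93897, -0.2574)–(1.68505, 1.68505, -0.2574)  len=0.6635
  (v5,v14,v10) [+-+] → (1.07208, 1.93897, -0.2574)–(0, 2.38301, -0.2574)  len=1.1604
  (v12,v17,v13) [++-] → (-0.163672, 1.30821, -0.2574)–(0, 1.376, -0.2574)  len=0.1772
  (v13,v17,v18) [-+-] → (-0.163672, 1.30821, -0.2574)–(-0.973, 0.973, -0.2574)  len=0.8760
  (v14,v19,v10) [--+] → (-0.61297, 2.12909, -0.2574)–(0, 2.38301, -0.2574)  len=0.6635
  (v10,v19,v15) [+-+] → (-0.61297, 2.12909, -0.2574)–(-1.68505, 1.68505, -0.2574)  len=1.1604
  (v17,v22,v18) [++-] → (-1.04079, 0.809328, -0.2574)–(-0.973, 0.973, -0.2574)  len=0.1772
  (v18,v22,v23) [-+-] → (-1.04079, 0.809328, -0.2574)–(-1.376, 0, -0.2574)  len=0.8760
  (v19,v24,v15) [--+] → (-1.93897, 1.07208, -0.2574)–(-1.68505, 1.68505, -0.2574)  len=0.6635
  (v15,v24,v20) [+-+] → (-1.93897, 1.07208, -0.2574)–(-2.38301, 0, -0.2574)  len=1.1604
  (v22,v27,v23) [++-] → (-1.30821, -0.163672, -0.2574)–(-1.376, 0, -0.2574)  len=0.1772
  (v23,v27,v28) [-+-] → (-1.30821, -0.163672, -0.2574)–(-0.973, -0.973, -0.2574)  len=0.8760
  (v24,v29,v20) [--+] → (-2.12909, -0.61297, -0.2574)–(-2.38301, 0, -0.2574)  len=0.6635
  (v20,v29,v25) [+-+] → (-2.12909, -0.61297, -0.2574)–(-1.68505, -1.68505, -0.2574)  len=1.1604
  (v27,v32,v28) [++-] → (-0.809328, -1.04079, -0.2574)–(-0.973, -0.973, -0.2574)  len=0.1772
  (v28,v32,v33) [-+-] → (-0.809328, -1.04079, -0.2574)–(0, -1.376, -0.2574)  len=0.8760
  (v29,v34,v25) [--+] → (-1.07208, -1.93897, -0.2574)–(-1.68505, -1.68505, -0.2574)  len=0.6635
  (v25,v34,v30) [+-+] → (-1.07208, -1.93897, -0.2574)–(0, -2.38301, -0.2574)  len=1.1604
  (v32,v37,v33) [++-] → (0.163672, -1.30821, -0.2574)–(0, -1.376, -0.2574)  len=0.1772
  (v33,v37,v38) [-+-] → (0.163672, -1.30821, -0.2574)–(0.973, -0.973, -0.2574)  len=0.8760
  (v34,v39,v30) [--+] → (0.61297, -2.12909, -0.2574)–(0, -2.38301, -0.2574)  len=0.6635
  (v30,v39,v35) [+-+] → (0.61297, -2.12909, -0.2574)–(1.68505, -1.68505, -0.2574)  len=1.1604
  (v37,v2,v38) [++-] → (1.04079, -0.809328, -0.2574)–(0.973, -0.973, -0.2574)  len=0.1772
  (v38,v2,v3) [-+-] → (1.04079, -0.809328, -0.2574)–(1.376, 0, -0.2574)  len=0.8760
  (v39,v4,v35) [--+] → (1.93897, -1.07208, -0.2574)–(1.68505, -1.68505, -0.2574)  len=0.6635
  (v35,v4,v0) [+-+] → (1.93897, -1.07208, -0.2574)–(2.38301, 0, -0.2574)  len=1.1604

Chained into 2 loop(s):
  loop 1: 16 segments, perimeter = 8.4252
  loop 2: 16 segments, perimeter = 14.5911
Total perimeter = 23.016


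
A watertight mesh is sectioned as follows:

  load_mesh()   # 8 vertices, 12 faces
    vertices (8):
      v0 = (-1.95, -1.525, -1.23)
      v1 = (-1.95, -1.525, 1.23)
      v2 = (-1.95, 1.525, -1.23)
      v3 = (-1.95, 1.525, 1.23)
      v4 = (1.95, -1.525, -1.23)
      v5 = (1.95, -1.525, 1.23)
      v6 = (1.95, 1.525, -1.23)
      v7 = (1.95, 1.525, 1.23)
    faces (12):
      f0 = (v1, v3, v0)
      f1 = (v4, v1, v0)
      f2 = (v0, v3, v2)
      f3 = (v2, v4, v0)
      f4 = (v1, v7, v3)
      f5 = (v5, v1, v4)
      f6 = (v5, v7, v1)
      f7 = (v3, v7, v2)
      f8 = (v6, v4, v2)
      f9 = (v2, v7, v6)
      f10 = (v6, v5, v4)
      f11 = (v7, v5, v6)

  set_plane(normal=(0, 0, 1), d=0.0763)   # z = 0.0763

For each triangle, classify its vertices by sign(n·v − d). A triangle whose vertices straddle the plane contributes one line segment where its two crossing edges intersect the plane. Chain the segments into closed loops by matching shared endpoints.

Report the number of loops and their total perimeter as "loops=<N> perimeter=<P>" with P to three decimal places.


loops=1 perimeter=13.900

Straddling triangles (8 of 12):
  (v1,v3,v0) [++-] → (-1.95, 0.0945996, 0.0763)–(-1.95, -1.525, 0.0763)  len=1.6196
  (v4,v1,v0) [-+-] → (-0.120963, -1.525, 0.0763)–(-1.95, -1.525, 0.0763)  len=1.8290
  (v0,v3,v2) [-+-] → (-1.95, 0.0945996, 0.0763)–(-1.95, 1.525, 0.0763)  len=1.4304
  (v5,v1,v4) [++-] → (-0.120963, -1.525, 0.0763)–(1.95, -1.525, 0.0763)  len=2.0710
  (v3,v7,v2) [++-] → (0.120963, 1.525, 0.0763)–(-1.95, 1.525, 0.0763)  len=2.0710
  (v2,v7,v6) [-+-] → (0.120963, 1.525, 0.0763)–(1.95, 1.525, 0.0763)  len=1.8290
  (v6,v5,v4) [-+-] → (1.95, -0.0945996, 0.0763)–(1.95, -1.525, 0.0763)  len=1.4304
  (v7,v5,v6) [++-] → (1.95, -0.0945996, 0.0763)–(1.95, 1.525, 0.0763)  len=1.6196

Chained into 1 loop(s):
  loop 1: 8 segments, perimeter = 13.9000
Total perimeter = 13.900


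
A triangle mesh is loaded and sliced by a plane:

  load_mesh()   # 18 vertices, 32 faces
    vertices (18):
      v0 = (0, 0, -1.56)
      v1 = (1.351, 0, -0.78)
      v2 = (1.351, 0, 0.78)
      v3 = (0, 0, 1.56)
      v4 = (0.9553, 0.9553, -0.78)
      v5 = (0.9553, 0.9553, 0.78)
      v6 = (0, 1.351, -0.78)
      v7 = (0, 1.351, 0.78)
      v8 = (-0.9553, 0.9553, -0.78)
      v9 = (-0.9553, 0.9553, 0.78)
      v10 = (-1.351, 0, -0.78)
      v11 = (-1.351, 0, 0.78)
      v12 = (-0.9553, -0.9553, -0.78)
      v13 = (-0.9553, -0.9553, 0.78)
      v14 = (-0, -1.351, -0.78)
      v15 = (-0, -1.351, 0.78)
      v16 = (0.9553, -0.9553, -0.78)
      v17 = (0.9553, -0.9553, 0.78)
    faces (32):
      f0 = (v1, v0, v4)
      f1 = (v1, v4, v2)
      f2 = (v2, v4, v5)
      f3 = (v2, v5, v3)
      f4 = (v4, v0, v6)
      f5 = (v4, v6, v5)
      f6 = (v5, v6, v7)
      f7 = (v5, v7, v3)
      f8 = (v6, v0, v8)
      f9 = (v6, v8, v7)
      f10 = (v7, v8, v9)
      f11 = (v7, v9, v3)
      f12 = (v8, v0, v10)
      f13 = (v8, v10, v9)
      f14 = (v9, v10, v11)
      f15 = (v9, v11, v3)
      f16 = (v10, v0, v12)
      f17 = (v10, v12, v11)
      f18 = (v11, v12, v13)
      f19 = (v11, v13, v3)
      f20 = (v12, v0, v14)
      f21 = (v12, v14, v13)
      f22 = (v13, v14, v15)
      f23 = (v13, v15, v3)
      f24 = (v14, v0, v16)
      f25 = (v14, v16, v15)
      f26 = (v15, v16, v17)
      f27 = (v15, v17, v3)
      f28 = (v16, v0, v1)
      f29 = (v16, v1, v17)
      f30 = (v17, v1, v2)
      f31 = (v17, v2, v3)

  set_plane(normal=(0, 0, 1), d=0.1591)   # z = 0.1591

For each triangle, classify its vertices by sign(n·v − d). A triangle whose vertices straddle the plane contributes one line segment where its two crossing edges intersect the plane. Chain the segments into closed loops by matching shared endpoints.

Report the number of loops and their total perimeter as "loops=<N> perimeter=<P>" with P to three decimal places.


loops=1 perimeter=8.272

Straddling triangles (16 of 32):
  (v1,v4,v2) [--+] → (1.19351, 0.380222, 0.1591)–(1.351, 0, 0.1591)  len=0.4115
  (v2,v4,v5) [+-+] → (1.19351, 0.380222, 0.1591)–(0.9553, 0.9553, 0.1591)  len=0.6225
  (v4,v6,v5) [--+] → (0.575078, 1.11279, 0.1591)–(0.9553, 0.9553, 0.1591)  len=0.4115
  (v5,v6,v7) [+-+] → (0.575078, 1.11279, 0.1591)–(0, 1.351, 0.1591)  len=0.6225
  (v6,v8,v7) [--+] → (-0.380222, 1.19351, 0.1591)–(0, 1.351, 0.1591)  len=0.4115
  (v7,v8,v9) [+-+] → (-0.380222, 1.19351, 0.1591)–(-0.9553, 0.9553, 0.1591)  len=0.6225
  (v8,v10,v9) [--+] → (-1.11279, 0.575078, 0.1591)–(-0.9553, 0.9553, 0.1591)  len=0.4115
  (v9,v10,v11) [+-+] → (-1.11279, 0.575078, 0.1591)–(-1.351, 0, 0.1591)  len=0.6225
  (v10,v12,v11) [--+] → (-1.19351, -0.380222, 0.1591)–(-1.351, 0, 0.1591)  len=0.4115
  (v11,v12,v13) [+-+] → (-1.19351, -0.380222, 0.1591)–(-0.9553, -0.9553, 0.1591)  len=0.6225
  (v12,v14,v13) [--+] → (-0.575078, -1.11279, 0.1591)–(-0.9553, -0.9553, 0.1591)  len=0.4115
  (v13,v14,v15) [+-+] → (-0.575078, -1.11279, 0.1591)–(0, -1.351, 0.1591)  len=0.6225
  (v14,v16,v15) [--+] → (0.380222, -1.19351, 0.1591)–(0, -1.351, 0.1591)  len=0.4115
  (v15,v16,v17) [+-+] → (0.380222, -1.19351, 0.1591)–(0.9553, -0.9553, 0.1591)  len=0.6225
  (v16,v1,v17) [--+] → (1.11279, -0.575078, 0.1591)–(0.9553, -0.9553, 0.1591)  len=0.4115
  (v17,v1,v2) [+-+] → (1.11279, -0.575078, 0.1591)–(1.351, 0, 0.1591)  len=0.6225

Chained into 1 loop(s):
  loop 1: 16 segments, perimeter = 8.2721
Total perimeter = 8.272
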